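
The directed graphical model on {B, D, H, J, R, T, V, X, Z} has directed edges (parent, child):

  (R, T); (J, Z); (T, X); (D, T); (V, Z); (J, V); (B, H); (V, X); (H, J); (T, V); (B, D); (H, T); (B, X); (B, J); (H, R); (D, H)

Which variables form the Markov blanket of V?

{B, J, T, X, Z}

By definition, MB(V) is built from V's parents, V's children, and the co-parents of V.
Children of V: X, Z.
V's parents: J, T.
Other parents of V's children:
  X: B, T
  Z: J
So the Markov blanket of V is {B, J, T, X, Z}.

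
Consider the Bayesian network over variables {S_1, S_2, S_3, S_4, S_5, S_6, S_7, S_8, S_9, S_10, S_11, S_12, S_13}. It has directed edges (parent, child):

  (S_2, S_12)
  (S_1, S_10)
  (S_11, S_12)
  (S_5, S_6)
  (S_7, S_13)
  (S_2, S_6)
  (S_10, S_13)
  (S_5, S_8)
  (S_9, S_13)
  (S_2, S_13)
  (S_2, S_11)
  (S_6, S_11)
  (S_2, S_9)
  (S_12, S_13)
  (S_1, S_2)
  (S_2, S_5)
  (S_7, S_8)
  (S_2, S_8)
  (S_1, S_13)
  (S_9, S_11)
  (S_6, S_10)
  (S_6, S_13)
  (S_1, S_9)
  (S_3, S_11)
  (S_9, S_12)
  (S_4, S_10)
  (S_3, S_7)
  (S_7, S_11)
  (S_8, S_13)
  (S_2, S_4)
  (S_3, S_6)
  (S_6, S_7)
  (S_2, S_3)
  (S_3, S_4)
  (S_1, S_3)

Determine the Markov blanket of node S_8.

{S_1, S_2, S_5, S_6, S_7, S_9, S_10, S_12, S_13}

By definition, MB(S_8) is built from S_8's parents, S_8's children, and the co-parents of S_8.
S_8 has child S_13.
S_8's parents: S_2, S_5, S_7.
Other parents of S_8's children:
  S_13: S_1, S_2, S_6, S_7, S_9, S_10, S_12
Taking the union gives {S_1, S_2, S_5, S_6, S_7, S_9, S_10, S_12, S_13}.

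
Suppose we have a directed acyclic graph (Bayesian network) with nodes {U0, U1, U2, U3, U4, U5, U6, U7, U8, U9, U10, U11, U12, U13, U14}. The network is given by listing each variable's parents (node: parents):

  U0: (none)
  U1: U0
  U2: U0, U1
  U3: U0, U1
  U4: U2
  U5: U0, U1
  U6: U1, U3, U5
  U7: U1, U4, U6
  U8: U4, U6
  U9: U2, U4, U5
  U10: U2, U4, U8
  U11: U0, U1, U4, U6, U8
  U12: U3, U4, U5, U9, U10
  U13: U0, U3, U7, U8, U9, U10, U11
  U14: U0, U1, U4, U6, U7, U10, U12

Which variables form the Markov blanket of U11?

Children of U11: U13.
Pa(U11) = {U0, U1, U4, U6, U8}.
Co-parents of U11 (other parents of its children):
  U13: U0, U3, U7, U8, U9, U10
MB(U11) = {U0, U1, U3, U4, U6, U7, U8, U9, U10, U13}.

{U0, U1, U3, U4, U6, U7, U8, U9, U10, U13}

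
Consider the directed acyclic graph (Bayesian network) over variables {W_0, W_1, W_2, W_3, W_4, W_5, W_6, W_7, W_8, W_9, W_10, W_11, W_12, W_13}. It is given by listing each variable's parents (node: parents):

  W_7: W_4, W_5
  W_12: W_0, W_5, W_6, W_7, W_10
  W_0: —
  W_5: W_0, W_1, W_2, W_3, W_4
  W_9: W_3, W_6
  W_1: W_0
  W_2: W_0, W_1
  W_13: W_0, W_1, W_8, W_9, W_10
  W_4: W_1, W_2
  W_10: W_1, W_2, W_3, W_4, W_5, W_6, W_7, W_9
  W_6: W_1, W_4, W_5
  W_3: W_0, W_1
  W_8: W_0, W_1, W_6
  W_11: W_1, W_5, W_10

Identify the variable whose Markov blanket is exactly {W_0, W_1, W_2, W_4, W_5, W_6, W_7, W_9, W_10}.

The target node must have every member of {W_0, W_1, W_2, W_4, W_5, W_6, W_7, W_9, W_10} as a parent, child, or co-parent, and no others.
Parents of W_3: W_0, W_1; children: W_5, W_9, W_10; co-parents: W_0, W_1, W_2, W_4, W_5, W_6, W_7, W_9.
These exactly cover the given set, so the node is W_3.

W_3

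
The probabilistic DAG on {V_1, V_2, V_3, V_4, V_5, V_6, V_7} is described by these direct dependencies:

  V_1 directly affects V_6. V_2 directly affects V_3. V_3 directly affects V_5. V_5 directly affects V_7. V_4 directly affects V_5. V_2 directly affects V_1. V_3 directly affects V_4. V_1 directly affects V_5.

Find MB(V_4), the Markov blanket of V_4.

V_4's parents: V_3.
Ch(V_4) = {V_5}.
For each child, the remaining parents (spouses of V_4):
  V_5: V_1, V_3
So the Markov blanket of V_4 is {V_1, V_3, V_5}.

{V_1, V_3, V_5}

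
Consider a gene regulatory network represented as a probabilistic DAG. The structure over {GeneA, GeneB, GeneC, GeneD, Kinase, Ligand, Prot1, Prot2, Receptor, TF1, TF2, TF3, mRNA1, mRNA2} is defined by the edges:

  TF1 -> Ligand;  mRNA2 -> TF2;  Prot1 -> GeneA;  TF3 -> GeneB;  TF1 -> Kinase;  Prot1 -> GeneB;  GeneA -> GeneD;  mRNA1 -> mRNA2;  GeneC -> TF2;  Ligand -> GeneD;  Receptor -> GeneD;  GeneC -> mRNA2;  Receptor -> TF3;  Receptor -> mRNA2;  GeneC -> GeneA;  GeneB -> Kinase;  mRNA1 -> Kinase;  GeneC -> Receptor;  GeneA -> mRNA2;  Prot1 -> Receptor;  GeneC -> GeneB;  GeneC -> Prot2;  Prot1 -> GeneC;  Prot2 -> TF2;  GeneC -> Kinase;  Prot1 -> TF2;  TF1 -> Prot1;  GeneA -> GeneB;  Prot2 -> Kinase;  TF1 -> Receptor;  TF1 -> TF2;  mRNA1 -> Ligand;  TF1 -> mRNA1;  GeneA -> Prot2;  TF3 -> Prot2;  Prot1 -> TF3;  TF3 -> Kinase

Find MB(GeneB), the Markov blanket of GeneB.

Parents of GeneB: GeneA, GeneC, Prot1, TF3.
GeneB has child Kinase.
Parents of each child, excluding GeneB:
  Kinase's other parents are GeneC, Prot2, TF1, TF3, mRNA1.
Union: {GeneA, GeneC, Prot1, TF3} ∪ {Kinase} ∪ {GeneC, Prot2, TF1, TF3, mRNA1} = {GeneA, GeneC, Kinase, Prot1, Prot2, TF1, TF3, mRNA1}.

{GeneA, GeneC, Kinase, Prot1, Prot2, TF1, TF3, mRNA1}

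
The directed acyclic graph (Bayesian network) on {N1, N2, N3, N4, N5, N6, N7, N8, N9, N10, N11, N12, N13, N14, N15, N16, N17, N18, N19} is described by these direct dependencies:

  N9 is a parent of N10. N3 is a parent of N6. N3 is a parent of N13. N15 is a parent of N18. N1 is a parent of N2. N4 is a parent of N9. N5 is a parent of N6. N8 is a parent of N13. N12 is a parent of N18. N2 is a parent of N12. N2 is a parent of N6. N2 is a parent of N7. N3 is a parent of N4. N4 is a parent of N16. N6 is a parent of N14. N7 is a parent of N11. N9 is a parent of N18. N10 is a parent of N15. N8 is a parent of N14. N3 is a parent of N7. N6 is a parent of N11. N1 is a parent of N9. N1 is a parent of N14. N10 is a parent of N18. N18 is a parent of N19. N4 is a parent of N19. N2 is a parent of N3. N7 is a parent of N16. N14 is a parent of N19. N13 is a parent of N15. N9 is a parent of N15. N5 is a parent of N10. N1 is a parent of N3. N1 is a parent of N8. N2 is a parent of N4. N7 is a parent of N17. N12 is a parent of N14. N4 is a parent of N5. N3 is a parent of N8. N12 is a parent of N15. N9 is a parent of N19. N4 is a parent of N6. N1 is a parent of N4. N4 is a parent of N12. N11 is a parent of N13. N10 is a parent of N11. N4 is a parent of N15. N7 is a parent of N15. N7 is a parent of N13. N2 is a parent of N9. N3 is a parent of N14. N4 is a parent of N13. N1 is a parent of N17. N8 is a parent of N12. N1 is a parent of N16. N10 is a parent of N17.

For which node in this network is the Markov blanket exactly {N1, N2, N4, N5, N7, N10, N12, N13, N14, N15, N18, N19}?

N9

The target node must have every member of {N1, N2, N4, N5, N7, N10, N12, N13, N14, N15, N18, N19} as a parent, child, or co-parent, and no others.
Parents of N9: N1, N2, N4; children: N10, N15, N18, N19; co-parents: N4, N5, N7, N10, N12, N13, N14, N15, N18.
These exactly cover the given set, so the node is N9.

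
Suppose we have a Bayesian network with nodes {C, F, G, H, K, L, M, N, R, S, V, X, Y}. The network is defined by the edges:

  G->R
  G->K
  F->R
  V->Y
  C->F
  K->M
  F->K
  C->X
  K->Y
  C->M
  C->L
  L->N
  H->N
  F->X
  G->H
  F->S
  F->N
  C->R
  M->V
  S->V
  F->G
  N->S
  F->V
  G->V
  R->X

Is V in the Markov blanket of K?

V is a co-parent of K: both are parents of Y.
So V ∈ MB(K).

Yes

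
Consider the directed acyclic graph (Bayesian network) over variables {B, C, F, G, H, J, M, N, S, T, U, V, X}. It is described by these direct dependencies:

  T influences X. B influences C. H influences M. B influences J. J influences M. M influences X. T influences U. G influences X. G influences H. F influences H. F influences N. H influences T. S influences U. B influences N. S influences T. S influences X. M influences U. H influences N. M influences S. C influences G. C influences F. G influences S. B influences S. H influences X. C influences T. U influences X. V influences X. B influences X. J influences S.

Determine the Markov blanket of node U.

{B, G, H, M, S, T, V, X}

Pa(U) = {M, S, T}.
U's children: X.
For each child, the remaining parents (spouses of U):
  X: B, G, H, M, S, T, V
So the Markov blanket of U is {B, G, H, M, S, T, V, X}.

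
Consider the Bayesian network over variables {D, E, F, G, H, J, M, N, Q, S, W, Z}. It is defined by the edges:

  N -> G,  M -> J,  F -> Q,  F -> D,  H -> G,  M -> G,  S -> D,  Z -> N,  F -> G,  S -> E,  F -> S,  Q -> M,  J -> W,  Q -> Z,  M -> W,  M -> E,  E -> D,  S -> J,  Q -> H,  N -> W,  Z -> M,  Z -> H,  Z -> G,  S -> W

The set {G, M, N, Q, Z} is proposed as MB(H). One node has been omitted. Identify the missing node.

F

H's parents: Q, Z.
Children of H: G.
For each child, the remaining parents (spouses of H):
  parents(G) \ {H} = {F, M, N, Z}.
MB(H) = {F, G, M, N, Q, Z}.
Comparing with the claimed set, F is missing.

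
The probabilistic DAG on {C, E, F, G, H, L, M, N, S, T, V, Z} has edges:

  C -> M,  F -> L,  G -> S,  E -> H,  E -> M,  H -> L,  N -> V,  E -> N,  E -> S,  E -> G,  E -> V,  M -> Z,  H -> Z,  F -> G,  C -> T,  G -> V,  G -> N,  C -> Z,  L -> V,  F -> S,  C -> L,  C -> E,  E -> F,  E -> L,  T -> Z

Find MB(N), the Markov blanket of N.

Parents of N: E, G.
N has child V.
Co-parents of N (other parents of its children):
  V: E, G, L
MB(N) = {E, G, L, V}.

{E, G, L, V}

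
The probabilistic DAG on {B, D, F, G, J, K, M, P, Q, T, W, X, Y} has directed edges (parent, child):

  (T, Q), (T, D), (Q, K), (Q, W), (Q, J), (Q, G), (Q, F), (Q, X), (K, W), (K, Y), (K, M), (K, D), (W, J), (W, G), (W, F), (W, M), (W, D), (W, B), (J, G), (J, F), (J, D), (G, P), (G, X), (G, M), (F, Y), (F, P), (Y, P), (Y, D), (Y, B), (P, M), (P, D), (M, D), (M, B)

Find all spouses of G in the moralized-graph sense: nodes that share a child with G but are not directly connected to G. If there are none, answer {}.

Children of G: M, P, X.
  P also has parents F, Y.
  X also has parent Q.
  M also has parents K, P, W.
Excluding nodes already adjacent to G (J, M, P, Q, W, X), the co-parent-only contribution is {F, K, Y}.

{F, K, Y}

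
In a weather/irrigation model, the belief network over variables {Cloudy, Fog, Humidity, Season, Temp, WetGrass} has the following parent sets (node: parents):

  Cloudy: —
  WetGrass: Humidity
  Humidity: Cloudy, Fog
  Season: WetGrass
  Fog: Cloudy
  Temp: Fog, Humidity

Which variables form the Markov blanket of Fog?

By definition, MB(Fog) is built from Fog's parents, Fog's children, and the co-parents of Fog.
Pa(Fog) = {Cloudy}.
Fog's children: Humidity, Temp.
Other parents of Fog's children:
  Humidity's other parent is Cloudy.
  Temp's other parent is Humidity.
Union: {Cloudy} ∪ {Humidity, Temp} ∪ {Cloudy, Humidity} = {Cloudy, Humidity, Temp}.

{Cloudy, Humidity, Temp}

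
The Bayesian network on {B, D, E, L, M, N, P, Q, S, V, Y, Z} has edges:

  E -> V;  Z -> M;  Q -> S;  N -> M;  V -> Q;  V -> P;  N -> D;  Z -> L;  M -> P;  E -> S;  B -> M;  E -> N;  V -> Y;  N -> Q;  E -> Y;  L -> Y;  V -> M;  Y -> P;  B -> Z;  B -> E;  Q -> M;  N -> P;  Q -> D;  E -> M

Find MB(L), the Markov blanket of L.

By definition, MB(L) is built from L's parents, L's children, and the co-parents of L.
L's parents: Z.
L has child Y.
For each child, the remaining parents (spouses of L):
  parents(Y) \ {L} = {E, V}.
MB(L) = {E, V, Y, Z}.

{E, V, Y, Z}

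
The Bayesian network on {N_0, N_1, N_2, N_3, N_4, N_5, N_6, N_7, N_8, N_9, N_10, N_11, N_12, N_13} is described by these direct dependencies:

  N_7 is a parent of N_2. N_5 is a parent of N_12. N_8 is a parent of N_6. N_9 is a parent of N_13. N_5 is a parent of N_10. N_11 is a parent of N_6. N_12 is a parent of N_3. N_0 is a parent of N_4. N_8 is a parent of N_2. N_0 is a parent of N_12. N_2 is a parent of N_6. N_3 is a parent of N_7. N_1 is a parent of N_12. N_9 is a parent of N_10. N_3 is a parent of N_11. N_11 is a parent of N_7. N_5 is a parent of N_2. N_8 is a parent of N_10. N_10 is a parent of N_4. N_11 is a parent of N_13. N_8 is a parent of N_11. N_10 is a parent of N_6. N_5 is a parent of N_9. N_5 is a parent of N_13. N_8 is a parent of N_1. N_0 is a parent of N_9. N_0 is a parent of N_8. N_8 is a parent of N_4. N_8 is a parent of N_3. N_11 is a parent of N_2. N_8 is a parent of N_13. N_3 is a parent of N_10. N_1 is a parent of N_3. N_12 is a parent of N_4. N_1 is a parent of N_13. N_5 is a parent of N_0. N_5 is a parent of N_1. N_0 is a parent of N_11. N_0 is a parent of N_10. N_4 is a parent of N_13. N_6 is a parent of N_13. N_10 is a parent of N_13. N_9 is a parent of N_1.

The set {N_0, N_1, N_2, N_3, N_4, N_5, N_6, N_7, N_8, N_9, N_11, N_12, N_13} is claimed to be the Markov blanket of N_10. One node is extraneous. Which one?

N_7

By definition, MB(N_10) is built from N_10's parents, N_10's children, and the co-parents of N_10.
Ch(N_10) = {N_4, N_6, N_13}.
N_10's parents: N_0, N_3, N_5, N_8, N_9.
Other parents of N_10's children:
  N_6's other parents are N_2, N_8, N_11.
  parents(N_4) \ {N_10} = {N_0, N_8, N_12}.
  N_13 also has parents N_1, N_4, N_5, N_6, N_8, N_9, N_11.
MB(N_10) = {N_0, N_1, N_2, N_3, N_4, N_5, N_6, N_8, N_9, N_11, N_12, N_13}.
N_7 is neither a parent, child, nor co-parent of N_10, so it does not belong.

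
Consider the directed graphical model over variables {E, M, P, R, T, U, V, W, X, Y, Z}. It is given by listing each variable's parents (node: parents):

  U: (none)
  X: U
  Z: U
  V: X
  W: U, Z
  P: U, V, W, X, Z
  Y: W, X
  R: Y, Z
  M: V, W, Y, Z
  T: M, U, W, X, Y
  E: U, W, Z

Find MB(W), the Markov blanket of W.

By definition, MB(W) is built from W's parents, W's children, and the co-parents of W.
W has children E, M, P, T, Y.
W's parents: U, Z.
Parents of each child, excluding W:
  parents(P) \ {W} = {U, V, X, Z}.
  Y's other parent is X.
  M's other parents are V, Y, Z.
  parents(T) \ {W} = {M, U, X, Y}.
  E's other parents are U, Z.
Taking the union gives {E, M, P, T, U, V, X, Y, Z}.

{E, M, P, T, U, V, X, Y, Z}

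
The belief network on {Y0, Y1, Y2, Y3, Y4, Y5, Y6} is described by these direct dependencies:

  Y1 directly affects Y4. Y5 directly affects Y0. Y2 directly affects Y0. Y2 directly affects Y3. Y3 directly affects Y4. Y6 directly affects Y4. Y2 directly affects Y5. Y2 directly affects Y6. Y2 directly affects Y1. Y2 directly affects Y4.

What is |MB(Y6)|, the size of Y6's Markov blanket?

4

Y6 has parent Y2.
Y6 has child Y4.
Parents of each child, excluding Y6:
  Y4's other parents are Y1, Y2, Y3.
MB(Y6) = {Y1, Y2, Y3, Y4}, which has 4 nodes.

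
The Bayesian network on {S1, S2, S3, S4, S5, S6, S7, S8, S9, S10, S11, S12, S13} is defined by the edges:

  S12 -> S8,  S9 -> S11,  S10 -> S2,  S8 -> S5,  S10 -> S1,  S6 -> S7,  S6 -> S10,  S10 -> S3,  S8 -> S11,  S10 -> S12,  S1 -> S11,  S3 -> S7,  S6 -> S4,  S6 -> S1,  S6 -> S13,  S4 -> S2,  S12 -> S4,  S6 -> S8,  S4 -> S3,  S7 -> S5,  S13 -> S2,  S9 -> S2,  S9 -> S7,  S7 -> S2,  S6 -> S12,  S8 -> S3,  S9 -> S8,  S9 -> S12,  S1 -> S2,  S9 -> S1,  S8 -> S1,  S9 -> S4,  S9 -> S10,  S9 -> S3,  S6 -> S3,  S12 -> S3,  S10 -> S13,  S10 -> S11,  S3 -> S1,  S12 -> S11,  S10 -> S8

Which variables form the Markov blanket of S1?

Ch(S1) = {S2, S11}.
Pa(S1) = {S3, S6, S8, S9, S10}.
For each child, the remaining parents (spouses of S1):
  parents(S2) \ {S1} = {S4, S7, S9, S10, S13}.
  parents(S11) \ {S1} = {S8, S9, S10, S12}.
Union: {S3, S6, S8, S9, S10} ∪ {S2, S11} ∪ {S4, S7, S8, S9, S10, S12, S13} = {S2, S3, S4, S6, S7, S8, S9, S10, S11, S12, S13}.

{S2, S3, S4, S6, S7, S8, S9, S10, S11, S12, S13}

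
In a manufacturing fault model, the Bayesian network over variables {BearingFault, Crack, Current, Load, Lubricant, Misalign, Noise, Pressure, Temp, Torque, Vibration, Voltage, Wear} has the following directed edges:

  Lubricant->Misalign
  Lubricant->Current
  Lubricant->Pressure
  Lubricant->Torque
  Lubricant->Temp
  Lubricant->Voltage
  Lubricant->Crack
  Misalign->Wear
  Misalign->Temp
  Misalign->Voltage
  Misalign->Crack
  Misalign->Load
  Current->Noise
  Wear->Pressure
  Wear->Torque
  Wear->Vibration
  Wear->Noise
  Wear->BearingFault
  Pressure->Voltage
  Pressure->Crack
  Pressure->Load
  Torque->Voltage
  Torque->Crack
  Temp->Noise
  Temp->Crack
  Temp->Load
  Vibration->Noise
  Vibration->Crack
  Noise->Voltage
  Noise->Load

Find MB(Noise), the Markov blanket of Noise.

The Markov blanket of a node is its parents, its children, and the other parents of its children.
Pa(Noise) = {Current, Temp, Vibration, Wear}.
Noise's children: Load, Voltage.
For each child, the remaining parents (spouses of Noise):
  Voltage: Lubricant, Misalign, Pressure, Torque
  Load: Misalign, Pressure, Temp
Taking the union gives {Current, Load, Lubricant, Misalign, Pressure, Temp, Torque, Vibration, Voltage, Wear}.

{Current, Load, Lubricant, Misalign, Pressure, Temp, Torque, Vibration, Voltage, Wear}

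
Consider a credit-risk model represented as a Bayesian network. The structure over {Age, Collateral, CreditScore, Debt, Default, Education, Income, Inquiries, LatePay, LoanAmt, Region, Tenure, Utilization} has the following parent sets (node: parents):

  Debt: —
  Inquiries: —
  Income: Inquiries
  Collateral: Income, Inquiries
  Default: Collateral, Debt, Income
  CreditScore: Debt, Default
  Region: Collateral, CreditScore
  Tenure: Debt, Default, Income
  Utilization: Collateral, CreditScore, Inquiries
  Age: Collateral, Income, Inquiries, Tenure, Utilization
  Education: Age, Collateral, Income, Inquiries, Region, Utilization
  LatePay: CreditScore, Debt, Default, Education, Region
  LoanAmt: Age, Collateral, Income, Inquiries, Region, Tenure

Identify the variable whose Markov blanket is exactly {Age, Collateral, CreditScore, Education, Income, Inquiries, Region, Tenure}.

Utilization

The target node must have every member of {Age, Collateral, CreditScore, Education, Income, Inquiries, Region, Tenure} as a parent, child, or co-parent, and no others.
Parents of Utilization: Collateral, CreditScore, Inquiries; children: Age, Education; co-parents: Age, Collateral, Income, Inquiries, Region, Tenure.
These exactly cover the given set, so the node is Utilization.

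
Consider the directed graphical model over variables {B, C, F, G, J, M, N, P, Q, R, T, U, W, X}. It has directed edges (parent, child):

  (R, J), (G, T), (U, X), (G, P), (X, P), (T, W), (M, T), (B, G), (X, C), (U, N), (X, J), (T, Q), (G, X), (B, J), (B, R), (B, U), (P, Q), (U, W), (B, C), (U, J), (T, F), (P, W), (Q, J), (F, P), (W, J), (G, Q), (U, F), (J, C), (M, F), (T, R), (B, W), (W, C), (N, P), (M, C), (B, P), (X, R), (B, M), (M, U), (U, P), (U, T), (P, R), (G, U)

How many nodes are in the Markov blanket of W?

10

By definition, MB(W) is built from W's parents, W's children, and the co-parents of W.
Children of W: C, J.
W's parents: B, P, T, U.
For each child, the remaining parents (spouses of W):
  J also has parents B, Q, R, U, X.
  C also has parents B, J, M, X.
MB(W) = {B, C, J, M, P, Q, R, T, U, X}, which has 10 nodes.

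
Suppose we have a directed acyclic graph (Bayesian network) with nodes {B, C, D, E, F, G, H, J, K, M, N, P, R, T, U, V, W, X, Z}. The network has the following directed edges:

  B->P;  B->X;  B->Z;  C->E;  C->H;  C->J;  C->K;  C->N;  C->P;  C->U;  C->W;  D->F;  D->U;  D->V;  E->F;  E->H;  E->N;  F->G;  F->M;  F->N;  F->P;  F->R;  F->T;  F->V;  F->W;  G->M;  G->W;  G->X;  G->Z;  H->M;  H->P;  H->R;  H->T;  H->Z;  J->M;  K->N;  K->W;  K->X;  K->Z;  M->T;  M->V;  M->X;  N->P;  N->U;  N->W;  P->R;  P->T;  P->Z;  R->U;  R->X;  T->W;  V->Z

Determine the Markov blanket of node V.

{B, D, F, G, H, K, M, P, Z}

The Markov blanket of a node is its parents, its children, and the other parents of its children.
Pa(V) = {D, F, M}.
V's children: Z.
Parents of each child, excluding V:
  Z: B, G, H, K, P
So the Markov blanket of V is {B, D, F, G, H, K, M, P, Z}.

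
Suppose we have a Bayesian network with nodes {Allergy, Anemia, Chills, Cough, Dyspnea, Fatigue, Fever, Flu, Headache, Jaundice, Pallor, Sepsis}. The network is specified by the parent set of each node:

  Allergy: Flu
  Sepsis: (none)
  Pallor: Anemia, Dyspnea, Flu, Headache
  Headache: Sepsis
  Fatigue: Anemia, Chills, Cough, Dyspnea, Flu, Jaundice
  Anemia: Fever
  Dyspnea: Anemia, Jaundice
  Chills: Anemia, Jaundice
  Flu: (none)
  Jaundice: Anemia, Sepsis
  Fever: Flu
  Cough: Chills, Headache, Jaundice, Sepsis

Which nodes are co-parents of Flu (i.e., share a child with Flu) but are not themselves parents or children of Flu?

Children of Flu: Allergy, Fatigue, Fever, Pallor.
  Allergy: no additional parents.
  Fever: no additional parents.
  Pallor also has parents Anemia, Dyspnea, Headache.
  Fatigue also has parents Anemia, Chills, Cough, Dyspnea, Jaundice.
Excluding nodes already adjacent to Flu (Allergy, Fatigue, Fever, Pallor), the co-parent-only contribution is {Anemia, Chills, Cough, Dyspnea, Headache, Jaundice}.

{Anemia, Chills, Cough, Dyspnea, Headache, Jaundice}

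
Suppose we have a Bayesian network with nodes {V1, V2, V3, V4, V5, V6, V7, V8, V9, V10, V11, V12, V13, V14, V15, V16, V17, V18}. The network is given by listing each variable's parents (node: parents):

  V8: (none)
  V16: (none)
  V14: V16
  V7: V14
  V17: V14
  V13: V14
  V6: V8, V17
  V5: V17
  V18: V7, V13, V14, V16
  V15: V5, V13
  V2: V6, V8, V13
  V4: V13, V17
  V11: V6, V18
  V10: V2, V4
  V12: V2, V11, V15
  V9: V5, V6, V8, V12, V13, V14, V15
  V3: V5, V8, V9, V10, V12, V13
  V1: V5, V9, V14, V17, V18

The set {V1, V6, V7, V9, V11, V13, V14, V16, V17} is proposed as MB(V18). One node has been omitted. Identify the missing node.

V5

The Markov blanket of a node is its parents, its children, and the other parents of its children.
V18 has parents V7, V13, V14, V16.
V18's children: V1, V11.
For each child, the remaining parents (spouses of V18):
  V11: V6
  V1: V5, V9, V14, V17
MB(V18) = {V1, V5, V6, V7, V9, V11, V13, V14, V16, V17}.
Comparing with the claimed set, V5 is missing.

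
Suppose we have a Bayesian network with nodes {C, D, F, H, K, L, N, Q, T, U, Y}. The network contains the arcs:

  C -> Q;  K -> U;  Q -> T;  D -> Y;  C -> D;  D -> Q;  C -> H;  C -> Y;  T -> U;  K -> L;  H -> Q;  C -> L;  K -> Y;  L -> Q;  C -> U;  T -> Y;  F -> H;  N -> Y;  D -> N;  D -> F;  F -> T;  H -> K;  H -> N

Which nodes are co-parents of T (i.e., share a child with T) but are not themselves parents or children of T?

Children of T: U, Y.
  parents(U) \ {T} = {C, K}.
  Y's other parents are C, D, K, N.
Excluding nodes already adjacent to T (F, Q, U, Y), the co-parent-only contribution is {C, D, K, N}.

{C, D, K, N}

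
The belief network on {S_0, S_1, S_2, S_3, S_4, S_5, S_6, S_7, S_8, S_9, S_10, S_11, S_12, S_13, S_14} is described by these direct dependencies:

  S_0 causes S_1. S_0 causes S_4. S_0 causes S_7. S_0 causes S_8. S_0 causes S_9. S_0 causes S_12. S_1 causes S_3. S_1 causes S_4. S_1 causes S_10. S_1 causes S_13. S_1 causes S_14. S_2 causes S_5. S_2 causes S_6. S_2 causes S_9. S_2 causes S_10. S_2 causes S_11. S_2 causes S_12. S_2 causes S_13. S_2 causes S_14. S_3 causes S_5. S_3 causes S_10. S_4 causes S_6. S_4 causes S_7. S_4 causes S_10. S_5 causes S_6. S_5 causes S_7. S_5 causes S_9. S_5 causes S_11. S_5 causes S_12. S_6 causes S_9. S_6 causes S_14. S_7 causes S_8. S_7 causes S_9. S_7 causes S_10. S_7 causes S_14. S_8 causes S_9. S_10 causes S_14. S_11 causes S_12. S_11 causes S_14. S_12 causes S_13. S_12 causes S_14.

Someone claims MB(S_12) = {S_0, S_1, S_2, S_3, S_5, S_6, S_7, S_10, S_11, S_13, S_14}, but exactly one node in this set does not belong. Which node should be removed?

A node's Markov blanket = Pa ∪ Ch ∪ (parents of Ch other than the node itself).
S_12 has children S_13, S_14.
Parents of S_12: S_0, S_2, S_5, S_11.
For each child, the remaining parents (spouses of S_12):
  S_13: S_1, S_2
  S_14: S_1, S_2, S_6, S_7, S_10, S_11
MB(S_12) = {S_0, S_1, S_2, S_5, S_6, S_7, S_10, S_11, S_13, S_14}.
S_3 is neither a parent, child, nor co-parent of S_12, so it does not belong.

S_3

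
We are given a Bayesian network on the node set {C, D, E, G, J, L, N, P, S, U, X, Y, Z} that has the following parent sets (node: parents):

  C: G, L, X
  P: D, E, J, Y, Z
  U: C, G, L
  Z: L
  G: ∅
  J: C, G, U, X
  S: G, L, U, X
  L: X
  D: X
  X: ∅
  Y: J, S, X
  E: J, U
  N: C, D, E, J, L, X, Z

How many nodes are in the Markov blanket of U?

Parents of U: C, G, L.
U has children E, J, S.
Other parents of U's children:
  S: G, L, X
  J: C, G, X
  E: J
MB(U) = {C, E, G, J, L, S, X}, which has 7 nodes.

7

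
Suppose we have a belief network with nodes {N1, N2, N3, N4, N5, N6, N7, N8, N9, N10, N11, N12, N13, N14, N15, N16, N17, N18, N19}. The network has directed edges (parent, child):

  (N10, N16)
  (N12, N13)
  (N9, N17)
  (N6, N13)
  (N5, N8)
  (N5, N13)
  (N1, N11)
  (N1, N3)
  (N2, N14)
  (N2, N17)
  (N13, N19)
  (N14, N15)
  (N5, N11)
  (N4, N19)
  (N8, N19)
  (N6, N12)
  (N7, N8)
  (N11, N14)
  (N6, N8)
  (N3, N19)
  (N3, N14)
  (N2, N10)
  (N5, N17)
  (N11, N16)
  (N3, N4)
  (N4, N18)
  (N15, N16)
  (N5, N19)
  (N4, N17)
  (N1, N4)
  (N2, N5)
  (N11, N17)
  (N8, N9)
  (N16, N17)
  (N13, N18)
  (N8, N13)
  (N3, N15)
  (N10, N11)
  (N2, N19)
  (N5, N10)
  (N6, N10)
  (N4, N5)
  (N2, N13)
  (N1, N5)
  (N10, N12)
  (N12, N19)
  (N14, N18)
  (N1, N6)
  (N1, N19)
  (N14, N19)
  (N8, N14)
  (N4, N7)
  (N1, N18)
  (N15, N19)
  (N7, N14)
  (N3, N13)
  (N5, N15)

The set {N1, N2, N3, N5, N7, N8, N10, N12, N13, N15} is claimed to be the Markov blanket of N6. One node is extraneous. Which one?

Parents of N6: N1.
N6 has children N8, N10, N12, N13.
For each child, the remaining parents (spouses of N6):
  N8's other parents are N5, N7.
  N10's other parents are N2, N5.
  parents(N12) \ {N6} = {N10}.
  parents(N13) \ {N6} = {N2, N3, N5, N8, N12}.
MB(N6) = {N1, N2, N3, N5, N7, N8, N10, N12, N13}.
N15 is neither a parent, child, nor co-parent of N6, so it does not belong.

N15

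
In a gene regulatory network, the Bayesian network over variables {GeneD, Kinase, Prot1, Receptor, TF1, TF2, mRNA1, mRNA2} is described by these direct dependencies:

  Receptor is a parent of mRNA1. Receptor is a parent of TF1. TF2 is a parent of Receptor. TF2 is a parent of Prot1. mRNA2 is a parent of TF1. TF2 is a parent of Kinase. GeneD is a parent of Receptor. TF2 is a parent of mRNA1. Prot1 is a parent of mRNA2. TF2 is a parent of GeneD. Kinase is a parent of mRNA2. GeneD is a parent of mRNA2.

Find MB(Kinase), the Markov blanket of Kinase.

{GeneD, Prot1, TF2, mRNA2}

A node's Markov blanket = Pa ∪ Ch ∪ (parents of Ch other than the node itself).
Kinase's children: mRNA2.
Kinase has parent TF2.
Co-parents of Kinase (other parents of its children):
  parents(mRNA2) \ {Kinase} = {GeneD, Prot1}.
Union: {TF2} ∪ {mRNA2} ∪ {GeneD, Prot1} = {GeneD, Prot1, TF2, mRNA2}.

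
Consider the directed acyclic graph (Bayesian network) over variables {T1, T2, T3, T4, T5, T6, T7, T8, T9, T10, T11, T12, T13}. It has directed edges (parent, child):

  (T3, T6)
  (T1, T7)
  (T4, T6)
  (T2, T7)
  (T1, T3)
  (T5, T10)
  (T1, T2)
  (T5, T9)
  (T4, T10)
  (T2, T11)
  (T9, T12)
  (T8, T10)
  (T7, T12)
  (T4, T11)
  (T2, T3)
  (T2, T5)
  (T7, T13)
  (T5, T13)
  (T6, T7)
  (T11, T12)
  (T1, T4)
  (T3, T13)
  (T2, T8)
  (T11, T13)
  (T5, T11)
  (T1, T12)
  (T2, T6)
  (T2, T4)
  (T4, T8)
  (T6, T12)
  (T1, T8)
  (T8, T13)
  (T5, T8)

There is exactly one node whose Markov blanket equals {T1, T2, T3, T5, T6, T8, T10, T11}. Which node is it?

The target node must have every member of {T1, T2, T3, T5, T6, T8, T10, T11} as a parent, child, or co-parent, and no others.
Parents of T4: T1, T2; children: T6, T8, T10, T11; co-parents: T1, T2, T3, T5, T8.
These exactly cover the given set, so the node is T4.

T4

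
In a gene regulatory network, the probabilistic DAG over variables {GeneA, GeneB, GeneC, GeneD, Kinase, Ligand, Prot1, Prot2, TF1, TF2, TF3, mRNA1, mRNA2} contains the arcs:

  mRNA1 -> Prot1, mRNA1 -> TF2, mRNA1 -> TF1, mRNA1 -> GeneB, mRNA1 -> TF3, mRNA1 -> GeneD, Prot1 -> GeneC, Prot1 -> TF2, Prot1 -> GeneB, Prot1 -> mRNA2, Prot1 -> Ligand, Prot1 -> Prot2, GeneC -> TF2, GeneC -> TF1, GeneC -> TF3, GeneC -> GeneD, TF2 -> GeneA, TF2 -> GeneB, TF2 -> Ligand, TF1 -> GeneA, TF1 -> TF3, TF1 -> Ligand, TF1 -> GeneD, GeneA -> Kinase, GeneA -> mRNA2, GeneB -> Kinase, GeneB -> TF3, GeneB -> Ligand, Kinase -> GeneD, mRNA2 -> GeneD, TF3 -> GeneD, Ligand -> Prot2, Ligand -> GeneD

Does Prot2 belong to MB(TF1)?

No

A node's Markov blanket = Pa ∪ Ch ∪ (parents of Ch other than the node itself).
TF1 has parents GeneC, mRNA1.
TF1 has children GeneA, GeneD, Ligand, TF3.
For each child, the remaining parents (spouses of TF1):
  GeneA's other parent is TF2.
  parents(TF3) \ {TF1} = {GeneB, GeneC, mRNA1}.
  Ligand's other parents are GeneB, Prot1, TF2.
  GeneD also has parents GeneC, Kinase, Ligand, TF3, mRNA1, mRNA2.
MB(TF1) = {GeneA, GeneB, GeneC, GeneD, Kinase, Ligand, Prot1, TF2, TF3, mRNA1, mRNA2}; Prot2 is not in this set.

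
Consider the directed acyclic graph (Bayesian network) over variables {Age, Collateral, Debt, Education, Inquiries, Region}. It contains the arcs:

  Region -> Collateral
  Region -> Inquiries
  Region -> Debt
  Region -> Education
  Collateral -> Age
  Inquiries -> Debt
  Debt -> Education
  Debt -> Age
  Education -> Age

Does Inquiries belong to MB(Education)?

No

Education's parents: Debt, Region.
Ch(Education) = {Age}.
For each child, the remaining parents (spouses of Education):
  Age also has parents Collateral, Debt.
MB(Education) = {Age, Collateral, Debt, Region}; Inquiries is not in this set.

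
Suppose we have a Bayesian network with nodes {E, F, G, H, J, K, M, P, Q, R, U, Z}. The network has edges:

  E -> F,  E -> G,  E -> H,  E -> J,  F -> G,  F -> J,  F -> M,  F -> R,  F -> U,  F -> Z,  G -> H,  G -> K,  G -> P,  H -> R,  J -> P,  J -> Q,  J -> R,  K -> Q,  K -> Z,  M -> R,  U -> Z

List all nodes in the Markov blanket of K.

{F, G, J, Q, U, Z}

K's children: Q, Z.
Parents of K: G.
Parents of each child, excluding K:
  parents(Q) \ {K} = {J}.
  Z also has parents F, U.
MB(K) = {F, G, J, Q, U, Z}.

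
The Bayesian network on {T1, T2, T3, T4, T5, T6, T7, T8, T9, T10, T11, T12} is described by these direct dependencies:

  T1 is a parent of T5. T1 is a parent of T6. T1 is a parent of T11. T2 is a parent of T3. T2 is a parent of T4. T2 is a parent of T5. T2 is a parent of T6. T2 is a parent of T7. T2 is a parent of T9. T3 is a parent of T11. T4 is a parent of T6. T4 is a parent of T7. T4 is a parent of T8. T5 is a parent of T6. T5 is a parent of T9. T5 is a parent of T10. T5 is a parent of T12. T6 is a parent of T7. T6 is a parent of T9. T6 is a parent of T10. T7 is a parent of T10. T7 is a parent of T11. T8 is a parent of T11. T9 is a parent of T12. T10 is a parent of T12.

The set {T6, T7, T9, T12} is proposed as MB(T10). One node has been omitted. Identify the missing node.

The Markov blanket of a node is its parents, its children, and the other parents of its children.
Ch(T10) = {T12}.
Pa(T10) = {T5, T6, T7}.
Co-parents of T10 (other parents of its children):
  parents(T12) \ {T10} = {T5, T9}.
MB(T10) = {T5, T6, T7, T9, T12}.
Comparing with the claimed set, T5 is missing.

T5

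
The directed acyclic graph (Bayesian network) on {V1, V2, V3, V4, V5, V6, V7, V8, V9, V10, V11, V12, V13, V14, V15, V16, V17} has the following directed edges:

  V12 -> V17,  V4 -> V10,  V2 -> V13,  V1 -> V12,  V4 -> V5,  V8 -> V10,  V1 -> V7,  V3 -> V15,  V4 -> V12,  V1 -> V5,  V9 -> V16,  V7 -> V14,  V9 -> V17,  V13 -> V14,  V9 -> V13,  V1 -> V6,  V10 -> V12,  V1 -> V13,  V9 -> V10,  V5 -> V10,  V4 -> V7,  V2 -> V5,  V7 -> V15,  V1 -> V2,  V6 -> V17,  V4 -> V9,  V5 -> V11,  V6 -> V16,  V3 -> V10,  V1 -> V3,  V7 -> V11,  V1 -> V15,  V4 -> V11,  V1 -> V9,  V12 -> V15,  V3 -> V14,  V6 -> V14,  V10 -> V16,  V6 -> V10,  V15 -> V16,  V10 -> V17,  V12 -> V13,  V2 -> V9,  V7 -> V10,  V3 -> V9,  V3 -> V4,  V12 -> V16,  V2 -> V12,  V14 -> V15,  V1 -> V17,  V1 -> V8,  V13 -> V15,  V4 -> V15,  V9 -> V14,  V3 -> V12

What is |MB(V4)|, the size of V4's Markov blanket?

14

V4 has parent V3.
Children of V4: V5, V7, V9, V10, V11, V12, V15.
Parents of each child, excluding V4:
  V5: V1, V2
  V7: V1
  V9: V1, V2, V3
  V10: V3, V5, V6, V7, V8, V9
  V11: V5, V7
  V12: V1, V2, V3, V10
  V15: V1, V3, V7, V12, V13, V14
MB(V4) = {V1, V2, V3, V5, V6, V7, V8, V9, V10, V11, V12, V13, V14, V15}, which has 14 nodes.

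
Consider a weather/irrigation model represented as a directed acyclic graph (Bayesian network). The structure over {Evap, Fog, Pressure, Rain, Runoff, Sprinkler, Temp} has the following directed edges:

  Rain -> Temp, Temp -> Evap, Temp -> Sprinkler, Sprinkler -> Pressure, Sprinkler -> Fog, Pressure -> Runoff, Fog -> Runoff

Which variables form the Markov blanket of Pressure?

{Fog, Runoff, Sprinkler}

The Markov blanket of a node is its parents, its children, and the other parents of its children.
Pressure's parents: Sprinkler.
Children of Pressure: Runoff.
For each child, the remaining parents (spouses of Pressure):
  Runoff: Fog
MB(Pressure) = {Fog, Runoff, Sprinkler}.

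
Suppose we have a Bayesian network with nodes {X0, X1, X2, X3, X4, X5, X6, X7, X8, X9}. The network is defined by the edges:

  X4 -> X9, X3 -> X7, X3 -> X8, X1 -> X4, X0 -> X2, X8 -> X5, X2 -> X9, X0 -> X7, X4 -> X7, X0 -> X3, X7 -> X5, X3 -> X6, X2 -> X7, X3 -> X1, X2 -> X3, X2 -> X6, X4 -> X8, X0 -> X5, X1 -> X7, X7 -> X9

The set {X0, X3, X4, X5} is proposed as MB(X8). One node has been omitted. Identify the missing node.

X7

By definition, MB(X8) is built from X8's parents, X8's children, and the co-parents of X8.
X8 has parents X3, X4.
X8's children: X5.
Co-parents of X8 (other parents of its children):
  X5's other parents are X0, X7.
MB(X8) = {X0, X3, X4, X5, X7}.
Comparing with the claimed set, X7 is missing.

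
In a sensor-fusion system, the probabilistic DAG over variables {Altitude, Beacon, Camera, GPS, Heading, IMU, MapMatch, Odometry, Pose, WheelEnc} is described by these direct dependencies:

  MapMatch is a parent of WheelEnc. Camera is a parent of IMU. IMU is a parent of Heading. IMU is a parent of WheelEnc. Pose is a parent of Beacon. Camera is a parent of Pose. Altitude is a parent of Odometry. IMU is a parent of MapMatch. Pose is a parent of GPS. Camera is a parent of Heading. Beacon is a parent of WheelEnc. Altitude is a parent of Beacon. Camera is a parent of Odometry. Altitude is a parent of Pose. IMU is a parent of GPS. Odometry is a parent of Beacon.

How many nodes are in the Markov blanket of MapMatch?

3

A node's Markov blanket = Pa ∪ Ch ∪ (parents of Ch other than the node itself).
MapMatch's parents: IMU.
Children of MapMatch: WheelEnc.
Other parents of MapMatch's children:
  WheelEnc: Beacon, IMU
MB(MapMatch) = {Beacon, IMU, WheelEnc}, which has 3 nodes.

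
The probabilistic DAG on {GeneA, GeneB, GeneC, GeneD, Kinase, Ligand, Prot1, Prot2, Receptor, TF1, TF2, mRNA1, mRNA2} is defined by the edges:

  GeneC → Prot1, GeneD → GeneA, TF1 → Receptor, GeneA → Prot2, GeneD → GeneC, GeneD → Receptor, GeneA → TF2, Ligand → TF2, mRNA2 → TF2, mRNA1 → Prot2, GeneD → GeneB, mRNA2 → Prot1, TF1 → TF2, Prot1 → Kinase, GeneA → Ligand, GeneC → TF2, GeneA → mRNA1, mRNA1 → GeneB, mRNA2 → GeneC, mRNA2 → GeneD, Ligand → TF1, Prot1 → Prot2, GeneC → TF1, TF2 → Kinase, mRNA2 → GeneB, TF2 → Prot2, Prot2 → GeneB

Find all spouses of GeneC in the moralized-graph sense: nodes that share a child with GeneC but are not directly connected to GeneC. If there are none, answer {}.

{GeneA, Ligand}

Children of GeneC: Prot1, TF1, TF2.
  TF1: Ligand
  TF2: GeneA, Ligand, TF1, mRNA2
  Prot1: mRNA2
Excluding nodes already adjacent to GeneC (GeneD, Prot1, TF1, TF2, mRNA2), the co-parent-only contribution is {GeneA, Ligand}.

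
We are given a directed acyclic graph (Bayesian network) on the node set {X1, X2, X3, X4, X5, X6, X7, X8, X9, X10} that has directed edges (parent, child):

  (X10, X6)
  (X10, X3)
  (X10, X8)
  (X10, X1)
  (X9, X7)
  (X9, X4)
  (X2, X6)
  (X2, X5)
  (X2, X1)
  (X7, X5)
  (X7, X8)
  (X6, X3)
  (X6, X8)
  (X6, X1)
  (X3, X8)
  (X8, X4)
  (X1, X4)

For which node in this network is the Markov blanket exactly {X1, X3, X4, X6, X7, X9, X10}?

The target node must have every member of {X1, X3, X4, X6, X7, X9, X10} as a parent, child, or co-parent, and no others.
Parents of X8: X3, X6, X7, X10; children: X4; co-parents: X1, X9.
These exactly cover the given set, so the node is X8.

X8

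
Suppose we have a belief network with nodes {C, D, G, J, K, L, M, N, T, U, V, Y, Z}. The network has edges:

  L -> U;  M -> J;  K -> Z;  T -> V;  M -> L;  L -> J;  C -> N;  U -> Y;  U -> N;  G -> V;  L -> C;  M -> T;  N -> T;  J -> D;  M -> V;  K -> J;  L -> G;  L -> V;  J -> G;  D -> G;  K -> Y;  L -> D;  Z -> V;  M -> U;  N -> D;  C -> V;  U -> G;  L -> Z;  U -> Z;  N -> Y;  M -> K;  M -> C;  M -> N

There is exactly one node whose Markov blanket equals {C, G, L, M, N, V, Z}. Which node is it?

The target node must have every member of {C, G, L, M, N, V, Z} as a parent, child, or co-parent, and no others.
Parents of T: M, N; children: V; co-parents: C, G, L, M, Z.
These exactly cover the given set, so the node is T.

T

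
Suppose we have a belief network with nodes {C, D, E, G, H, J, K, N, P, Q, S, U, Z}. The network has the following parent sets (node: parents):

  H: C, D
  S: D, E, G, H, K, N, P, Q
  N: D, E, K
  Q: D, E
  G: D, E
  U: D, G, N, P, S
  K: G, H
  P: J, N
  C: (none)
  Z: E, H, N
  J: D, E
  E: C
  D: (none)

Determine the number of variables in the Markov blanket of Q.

8

A node's Markov blanket = Pa ∪ Ch ∪ (parents of Ch other than the node itself).
Ch(Q) = {S}.
Q has parents D, E.
Other parents of Q's children:
  parents(S) \ {Q} = {D, E, G, H, K, N, P}.
MB(Q) = {D, E, G, H, K, N, P, S}, which has 8 nodes.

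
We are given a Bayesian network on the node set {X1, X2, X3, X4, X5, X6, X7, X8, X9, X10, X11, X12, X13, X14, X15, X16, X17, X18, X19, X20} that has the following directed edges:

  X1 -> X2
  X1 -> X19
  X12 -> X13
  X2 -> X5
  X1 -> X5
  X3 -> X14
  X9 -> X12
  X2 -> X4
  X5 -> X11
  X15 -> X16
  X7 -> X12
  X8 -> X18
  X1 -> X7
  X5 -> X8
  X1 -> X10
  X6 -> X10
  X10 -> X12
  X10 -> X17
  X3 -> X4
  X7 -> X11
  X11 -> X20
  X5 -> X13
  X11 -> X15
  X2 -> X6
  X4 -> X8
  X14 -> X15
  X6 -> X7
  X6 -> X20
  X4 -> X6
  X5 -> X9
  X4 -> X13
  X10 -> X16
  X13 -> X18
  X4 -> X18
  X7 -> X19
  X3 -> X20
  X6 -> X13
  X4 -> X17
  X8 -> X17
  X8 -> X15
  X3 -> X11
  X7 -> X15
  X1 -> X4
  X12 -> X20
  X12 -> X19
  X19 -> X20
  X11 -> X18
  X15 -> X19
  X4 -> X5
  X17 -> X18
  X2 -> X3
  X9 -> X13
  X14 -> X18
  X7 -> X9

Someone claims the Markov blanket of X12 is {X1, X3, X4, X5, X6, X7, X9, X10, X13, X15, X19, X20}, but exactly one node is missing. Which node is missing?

X11

X12's parents: X7, X9, X10.
Children of X12: X13, X19, X20.
Other parents of X12's children:
  X13 also has parents X4, X5, X6, X9.
  parents(X19) \ {X12} = {X1, X7, X15}.
  parents(X20) \ {X12} = {X3, X6, X11, X19}.
MB(X12) = {X1, X3, X4, X5, X6, X7, X9, X10, X11, X13, X15, X19, X20}.
Comparing with the claimed set, X11 is missing.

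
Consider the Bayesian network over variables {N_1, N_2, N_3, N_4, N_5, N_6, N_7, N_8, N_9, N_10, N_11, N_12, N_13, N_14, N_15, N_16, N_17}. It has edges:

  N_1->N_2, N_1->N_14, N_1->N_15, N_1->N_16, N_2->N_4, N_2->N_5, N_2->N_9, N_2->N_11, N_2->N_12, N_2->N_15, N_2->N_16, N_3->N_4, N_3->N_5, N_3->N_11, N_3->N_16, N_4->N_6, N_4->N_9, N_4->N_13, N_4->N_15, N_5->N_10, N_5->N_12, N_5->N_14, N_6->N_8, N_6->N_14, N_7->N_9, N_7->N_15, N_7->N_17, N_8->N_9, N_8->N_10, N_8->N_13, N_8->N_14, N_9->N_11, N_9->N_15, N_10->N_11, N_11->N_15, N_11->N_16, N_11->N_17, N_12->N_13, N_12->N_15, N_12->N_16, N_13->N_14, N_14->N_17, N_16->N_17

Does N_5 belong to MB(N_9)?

No

Parents of N_9: N_2, N_4, N_7, N_8.
N_9 has children N_11, N_15.
Parents of each child, excluding N_9:
  N_11 also has parents N_2, N_3, N_10.
  N_15 also has parents N_1, N_2, N_4, N_7, N_11, N_12.
MB(N_9) = {N_1, N_2, N_3, N_4, N_7, N_8, N_10, N_11, N_12, N_15}; N_5 is not in this set.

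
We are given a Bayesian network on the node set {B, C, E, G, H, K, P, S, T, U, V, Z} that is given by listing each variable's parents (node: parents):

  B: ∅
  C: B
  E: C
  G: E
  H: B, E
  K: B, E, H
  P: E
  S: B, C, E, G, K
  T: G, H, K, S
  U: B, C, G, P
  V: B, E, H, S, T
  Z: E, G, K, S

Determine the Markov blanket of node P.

Pa(P) = {E}.
P has child U.
Parents of each child, excluding P:
  U's other parents are B, C, G.
Union: {E} ∪ {U} ∪ {B, C, G} = {B, C, E, G, U}.

{B, C, E, G, U}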